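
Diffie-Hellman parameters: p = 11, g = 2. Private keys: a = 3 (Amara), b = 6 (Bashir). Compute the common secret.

3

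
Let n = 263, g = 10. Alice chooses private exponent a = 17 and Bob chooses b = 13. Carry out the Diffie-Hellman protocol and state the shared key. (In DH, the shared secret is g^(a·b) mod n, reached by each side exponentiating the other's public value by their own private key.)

90

Alice sends A = g^a mod n = 10^17 mod 263.
10^1 ≡ 10 (mod 263)
10^2 = (10^1)^2 ≡ 10^2 = 100 ≡ 100 (mod 263)
10^4 = (10^2)^2 ≡ 100^2 = 10000 ≡ 6 (mod 263)
10^8 = (10^4)^2 ≡ 6^2 = 36 ≡ 36 (mod 263)
10^16 = (10^8)^2 ≡ 36^2 = 1296 ≡ 244 (mod 263)
10^17 = 10^16 · 10^1 ≡ 244 · 10 ≡ 73 (mod 263).
So A = 73. Bob then computes K = A^b mod n = 73^13 mod 263.
73^1 ≡ 73 (mod 263)
73^2 = (73^1)^2 ≡ 73^2 = 5329 ≡ 69 (mod 263)
73^4 = (73^2)^2 ≡ 69^2 = 4761 ≡ 27 (mod 263)
73^8 = (73^4)^2 ≡ 27^2 = 729 ≡ 203 (mod 263)
73^13 = 73^8 · 73^4 · 73^1 ≡ 203 · 27 · 73 ≡ 90 (mod 263).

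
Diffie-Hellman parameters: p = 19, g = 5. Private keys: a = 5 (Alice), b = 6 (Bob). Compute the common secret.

Alice sends A = g^a mod p = 5^5 mod 19.
5^1 ≡ 5 (mod 19)
5^2 = (5^1)^2 ≡ 5^2 = 25 ≡ 6 (mod 19)
5^4 = (5^2)^2 ≡ 6^2 = 36 ≡ 17 (mod 19)
5^5 = 5^4 · 5^1 ≡ 17 · 5 ≡ 9 (mod 19).
So A = 9. Bob then computes K = A^b mod p = 9^6 mod 19.
9^1 ≡ 9 (mod 19)
9^2 = (9^1)^2 ≡ 9^2 = 81 ≡ 5 (mod 19)
9^4 = (9^2)^2 ≡ 5^2 = 25 ≡ 6 (mod 19)
9^6 = 9^4 · 9^2 ≡ 6 · 5 ≡ 11 (mod 19).

11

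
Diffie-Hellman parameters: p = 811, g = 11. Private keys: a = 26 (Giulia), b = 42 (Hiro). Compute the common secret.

Giulia sends A = g^a mod p = 11^26 mod 811.
11^1 ≡ 11 (mod 811)
11^2 = (11^1)^2 ≡ 11^2 = 121 ≡ 121 (mod 811)
11^4 = (11^2)^2 ≡ 121^2 = 14641 ≡ 43 (mod 811)
11^8 = (11^4)^2 ≡ 43^2 = 1849 ≡ 227 (mod 811)
11^16 = (11^8)^2 ≡ 227^2 = 51529 ≡ 436 (mod 811)
11^26 = 11^16 · 11^8 · 11^2 ≡ 436 · 227 · 121 ≡ 386 (mod 811).
So A = 386. Hiro then computes K = A^b mod p = 386^42 mod 811.
386^1 ≡ 386 (mod 811)
386^2 = (386^1)^2 ≡ 386^2 = 148996 ≡ 583 (mod 811)
386^4 = (386^2)^2 ≡ 583^2 = 339889 ≡ 80 (mod 811)
386^8 = (386^4)^2 ≡ 80^2 = 6400 ≡ 723 (mod 811)
386^16 = (386^8)^2 ≡ 723^2 = 522729 ≡ 445 (mod 811)
386^32 = (386^16)^2 ≡ 445^2 = 198025 ≡ 141 (mod 811)
386^42 = 386^32 · 386^8 · 386^2 ≡ 141 · 723 · 583 ≡ 256 (mod 811).

256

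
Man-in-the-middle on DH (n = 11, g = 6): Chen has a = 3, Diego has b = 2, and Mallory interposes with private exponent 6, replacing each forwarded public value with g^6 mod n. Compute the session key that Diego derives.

3

Diego receives Mallory's public value M = 6^6 mod 11 instead of the honest one.
6^1 ≡ 6 (mod 11)
6^2 = (6^1)^2 ≡ 6^2 = 36 ≡ 3 (mod 11)
6^4 = (6^2)^2 ≡ 3^2 = 9 ≡ 9 (mod 11)
6^6 = 6^4 · 6^2 ≡ 9 · 3 ≡ 5 (mod 11).
So M = 5. Diego computes K = M^2 mod 11.
5^1 ≡ 5 (mod 11)
5^2 = (5^1)^2 ≡ 5^2 = 25 ≡ 3 (mod 11)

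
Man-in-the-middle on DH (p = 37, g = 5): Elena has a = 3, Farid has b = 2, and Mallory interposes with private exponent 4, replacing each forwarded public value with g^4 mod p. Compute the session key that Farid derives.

16

Farid receives Mallory's public value M = 5^4 mod 37 instead of the honest one.
5^1 ≡ 5 (mod 37)
5^2 = (5^1)^2 ≡ 5^2 = 25 ≡ 25 (mod 37)
5^4 = (5^2)^2 ≡ 25^2 = 625 ≡ 33 (mod 37)
So M = 33. Farid computes K = M^2 mod 37.
33^1 ≡ 33 (mod 37)
33^2 = (33^1)^2 ≡ 33^2 = 1089 ≡ 16 (mod 37)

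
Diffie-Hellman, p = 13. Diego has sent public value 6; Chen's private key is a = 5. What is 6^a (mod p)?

2

Shared key K = 6^5 mod 13.
6^1 ≡ 6 (mod 13)
6^2 = (6^1)^2 ≡ 6^2 = 36 ≡ 10 (mod 13)
6^4 = (6^2)^2 ≡ 10^2 = 100 ≡ 9 (mod 13)
6^5 = 6^4 · 6^1 ≡ 9 · 6 ≡ 2 (mod 13).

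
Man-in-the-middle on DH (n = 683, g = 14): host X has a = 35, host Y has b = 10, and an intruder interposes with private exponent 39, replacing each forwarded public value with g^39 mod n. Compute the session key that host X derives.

Host X receives an intruder's public value M = 14^39 mod 683 instead of the honest one.
14^1 ≡ 14 (mod 683)
14^2 = (14^1)^2 ≡ 14^2 = 196 ≡ 196 (mod 683)
14^4 = (14^2)^2 ≡ 196^2 = 38416 ≡ 168 (mod 683)
14^8 = (14^4)^2 ≡ 168^2 = 28224 ≡ 221 (mod 683)
14^16 = (14^8)^2 ≡ 221^2 = 48841 ≡ 348 (mod 683)
14^32 = (14^16)^2 ≡ 348^2 = 121104 ≡ 213 (mod 683)
14^39 = 14^32 · 14^4 · 14^2 · 14^1 ≡ 213 · 168 · 196 · 14 ≡ 484 (mod 683).
So M = 484. Host X computes K = M^35 mod 683.
484^1 ≡ 484 (mod 683)
484^2 = (484^1)^2 ≡ 484^2 = 234256 ≡ 670 (mod 683)
484^4 = (484^2)^2 ≡ 670^2 = 448900 ≡ 169 (mod 683)
484^8 = (484^4)^2 ≡ 169^2 = 28561 ≡ 558 (mod 683)
484^16 = (484^8)^2 ≡ 558^2 = 311364 ≡ 599 (mod 683)
484^32 = (484^16)^2 ≡ 599^2 = 358801 ≡ 226 (mod 683)
484^35 = 484^32 · 484^2 · 484^1 ≡ 226 · 670 · 484 ≡ 14 (mod 683).

14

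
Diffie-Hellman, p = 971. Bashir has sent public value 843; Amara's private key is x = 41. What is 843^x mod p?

789

Shared key K = 843^41 mod 971.
843^1 ≡ 843 (mod 971)
843^2 = (843^1)^2 ≡ 843^2 = 710649 ≡ 848 (mod 971)
843^4 = (843^2)^2 ≡ 848^2 = 719104 ≡ 564 (mod 971)
843^8 = (843^4)^2 ≡ 564^2 = 318096 ≡ 579 (mod 971)
843^16 = (843^8)^2 ≡ 579^2 = 335241 ≡ 246 (mod 971)
843^32 = (843^16)^2 ≡ 246^2 = 60516 ≡ 314 (mod 971)
843^41 = 843^32 · 843^8 · 843^1 ≡ 314 · 579 · 843 ≡ 789 (mod 971).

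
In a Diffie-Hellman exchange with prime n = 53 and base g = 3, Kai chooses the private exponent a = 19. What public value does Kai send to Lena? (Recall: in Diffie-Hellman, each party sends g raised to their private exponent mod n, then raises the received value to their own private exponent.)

Public value = 3^19 (mod 53).
3^1 ≡ 3 (mod 53)
3^2 = (3^1)^2 ≡ 3^2 = 9 ≡ 9 (mod 53)
3^4 = (3^2)^2 ≡ 9^2 = 81 ≡ 28 (mod 53)
3^8 = (3^4)^2 ≡ 28^2 = 784 ≡ 42 (mod 53)
3^16 = (3^8)^2 ≡ 42^2 = 1764 ≡ 15 (mod 53)
3^19 = 3^16 · 3^2 · 3^1 ≡ 15 · 9 · 3 ≡ 34 (mod 53).

34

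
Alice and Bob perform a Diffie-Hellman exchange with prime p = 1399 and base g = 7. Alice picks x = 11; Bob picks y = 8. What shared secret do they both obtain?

Bob sends B = g^y mod p = 7^8 mod 1399.
7^1 ≡ 7 (mod 1399)
7^2 = (7^1)^2 ≡ 7^2 = 49 ≡ 49 (mod 1399)
7^4 = (7^2)^2 ≡ 49^2 = 2401 ≡ 1002 (mod 1399)
7^8 = (7^4)^2 ≡ 1002^2 = 1004004 ≡ 921 (mod 1399)
So B = 921. Alice then computes K = B^x mod p = 921^11 mod 1399.
921^1 ≡ 921 (mod 1399)
921^2 = (921^1)^2 ≡ 921^2 = 848241 ≡ 447 (mod 1399)
921^4 = (921^2)^2 ≡ 447^2 = 199809 ≡ 1151 (mod 1399)
921^8 = (921^4)^2 ≡ 1151^2 = 1324801 ≡ 1347 (mod 1399)
921^11 = 921^8 · 921^2 · 921^1 ≡ 1347 · 447 · 921 ≡ 1173 (mod 1399).

1173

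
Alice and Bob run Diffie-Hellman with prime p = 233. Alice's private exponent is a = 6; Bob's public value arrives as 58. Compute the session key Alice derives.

126

Shared key K = 58^6 mod 233.
58^1 ≡ 58 (mod 233)
58^2 = (58^1)^2 ≡ 58^2 = 3364 ≡ 102 (mod 233)
58^4 = (58^2)^2 ≡ 102^2 = 10404 ≡ 152 (mod 233)
58^6 = 58^4 · 58^2 ≡ 152 · 102 ≡ 126 (mod 233).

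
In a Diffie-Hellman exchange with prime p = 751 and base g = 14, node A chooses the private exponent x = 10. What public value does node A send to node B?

399

Public value = 14^10 mod 751.
14^1 ≡ 14 (mod 751)
14^2 = (14^1)^2 ≡ 14^2 = 196 ≡ 196 (mod 751)
14^4 = (14^2)^2 ≡ 196^2 = 38416 ≡ 115 (mod 751)
14^8 = (14^4)^2 ≡ 115^2 = 13225 ≡ 458 (mod 751)
14^10 = 14^8 · 14^2 ≡ 458 · 196 ≡ 399 (mod 751).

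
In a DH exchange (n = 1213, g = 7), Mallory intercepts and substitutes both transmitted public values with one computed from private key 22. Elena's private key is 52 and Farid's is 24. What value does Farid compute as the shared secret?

924

Farid receives Mallory's public value M = 7^22 mod 1213 instead of the honest one.
7^1 ≡ 7 (mod 1213)
7^2 = (7^1)^2 ≡ 7^2 = 49 ≡ 49 (mod 1213)
7^4 = (7^2)^2 ≡ 49^2 = 2401 ≡ 1188 (mod 1213)
7^8 = (7^4)^2 ≡ 1188^2 = 1411344 ≡ 625 (mod 1213)
7^16 = (7^8)^2 ≡ 625^2 = 390625 ≡ 39 (mod 1213)
7^22 = 7^16 · 7^4 · 7^2 ≡ 39 · 1188 · 49 ≡ 745 (mod 1213).
So M = 745. Farid computes K = M^24 mod 1213.
745^1 ≡ 745 (mod 1213)
745^2 = (745^1)^2 ≡ 745^2 = 555025 ≡ 684 (mod 1213)
745^4 = (745^2)^2 ≡ 684^2 = 467856 ≡ 851 (mod 1213)
745^8 = (745^4)^2 ≡ 851^2 = 724201 ≡ 40 (mod 1213)
745^16 = (745^8)^2 ≡ 40^2 = 1600 ≡ 387 (mod 1213)
745^24 = 745^16 · 745^8 ≡ 387 · 40 ≡ 924 (mod 1213).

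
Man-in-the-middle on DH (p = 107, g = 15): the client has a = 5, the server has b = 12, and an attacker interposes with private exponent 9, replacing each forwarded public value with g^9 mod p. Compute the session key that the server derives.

The server receives an attacker's public value M = 15^9 mod 107 instead of the honest one.
15^1 ≡ 15 (mod 107)
15^2 = (15^1)^2 ≡ 15^2 = 225 ≡ 11 (mod 107)
15^4 = (15^2)^2 ≡ 11^2 = 121 ≡ 14 (mod 107)
15^8 = (15^4)^2 ≡ 14^2 = 196 ≡ 89 (mod 107)
15^9 = 15^8 · 15^1 ≡ 89 · 15 ≡ 51 (mod 107).
So M = 51. The server computes K = M^12 mod 107.
51^1 ≡ 51 (mod 107)
51^2 = (51^1)^2 ≡ 51^2 = 2601 ≡ 33 (mod 107)
51^4 = (51^2)^2 ≡ 33^2 = 1089 ≡ 19 (mod 107)
51^8 = (51^4)^2 ≡ 19^2 = 361 ≡ 40 (mod 107)
51^12 = 51^8 · 51^4 ≡ 40 · 19 ≡ 11 (mod 107).

11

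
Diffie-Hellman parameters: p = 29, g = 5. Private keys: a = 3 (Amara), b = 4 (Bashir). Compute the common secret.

7

Amara sends A = g^a mod p = 5^3 mod 29.
5^1 ≡ 5 (mod 29)
5^2 = (5^1)^2 ≡ 5^2 = 25 ≡ 25 (mod 29)
5^3 = 5^2 · 5^1 ≡ 25 · 5 ≡ 9 (mod 29).
So A = 9. Bashir then computes K = A^b mod p = 9^4 mod 29.
9^1 ≡ 9 (mod 29)
9^2 = (9^1)^2 ≡ 9^2 = 81 ≡ 23 (mod 29)
9^4 = (9^2)^2 ≡ 23^2 = 529 ≡ 7 (mod 29)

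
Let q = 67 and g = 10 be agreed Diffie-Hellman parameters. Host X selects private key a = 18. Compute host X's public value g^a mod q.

14

Public value = 10^18 mod 67.
10^1 ≡ 10 (mod 67)
10^2 = (10^1)^2 ≡ 10^2 = 100 ≡ 33 (mod 67)
10^4 = (10^2)^2 ≡ 33^2 = 1089 ≡ 17 (mod 67)
10^8 = (10^4)^2 ≡ 17^2 = 289 ≡ 21 (mod 67)
10^16 = (10^8)^2 ≡ 21^2 = 441 ≡ 39 (mod 67)
10^18 = 10^16 · 10^2 ≡ 39 · 33 ≡ 14 (mod 67).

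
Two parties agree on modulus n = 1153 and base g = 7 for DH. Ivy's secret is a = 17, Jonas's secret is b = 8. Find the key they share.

939

Ivy sends A = g^a mod n = 7^17 mod 1153.
7^1 ≡ 7 (mod 1153)
7^2 = (7^1)^2 ≡ 7^2 = 49 ≡ 49 (mod 1153)
7^4 = (7^2)^2 ≡ 49^2 = 2401 ≡ 95 (mod 1153)
7^8 = (7^4)^2 ≡ 95^2 = 9025 ≡ 954 (mod 1153)
7^16 = (7^8)^2 ≡ 954^2 = 910116 ≡ 399 (mod 1153)
7^17 = 7^16 · 7^1 ≡ 399 · 7 ≡ 487 (mod 1153).
So A = 487. Jonas then computes K = A^b mod n = 487^8 mod 1153.
487^1 ≡ 487 (mod 1153)
487^2 = (487^1)^2 ≡ 487^2 = 237169 ≡ 804 (mod 1153)
487^4 = (487^2)^2 ≡ 804^2 = 646416 ≡ 736 (mod 1153)
487^8 = (487^4)^2 ≡ 736^2 = 541696 ≡ 939 (mod 1153)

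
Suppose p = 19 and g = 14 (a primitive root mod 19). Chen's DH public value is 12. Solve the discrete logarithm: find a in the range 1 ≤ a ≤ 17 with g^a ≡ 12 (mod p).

15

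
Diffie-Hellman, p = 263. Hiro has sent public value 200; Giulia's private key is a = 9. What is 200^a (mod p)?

37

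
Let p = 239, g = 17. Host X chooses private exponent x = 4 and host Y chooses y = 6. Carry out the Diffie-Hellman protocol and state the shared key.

Host Y sends B = g^y mod p = 17^6 mod 239.
17^1 ≡ 17 (mod 239)
17^2 = (17^1)^2 ≡ 17^2 = 289 ≡ 50 (mod 239)
17^4 = (17^2)^2 ≡ 50^2 = 2500 ≡ 110 (mod 239)
17^6 = 17^4 · 17^2 ≡ 110 · 50 ≡ 3 (mod 239).
So B = 3. Host X then computes K = B^x mod p = 3^4 mod 239.
3^1 ≡ 3 (mod 239)
3^2 = (3^1)^2 ≡ 3^2 = 9 ≡ 9 (mod 239)
3^4 = (3^2)^2 ≡ 9^2 = 81 ≡ 81 (mod 239)

81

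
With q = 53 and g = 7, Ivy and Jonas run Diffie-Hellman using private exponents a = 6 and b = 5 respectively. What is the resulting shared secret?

Jonas sends B = g^b mod q = 7^5 mod 53.
7^1 ≡ 7 (mod 53)
7^2 = (7^1)^2 ≡ 7^2 = 49 ≡ 49 (mod 53)
7^4 = (7^2)^2 ≡ 49^2 = 2401 ≡ 16 (mod 53)
7^5 = 7^4 · 7^1 ≡ 16 · 7 ≡ 6 (mod 53).
So B = 6. Ivy then computes K = B^a mod q = 6^6 mod 53.
6^1 ≡ 6 (mod 53)
6^2 = (6^1)^2 ≡ 6^2 = 36 ≡ 36 (mod 53)
6^4 = (6^2)^2 ≡ 36^2 = 1296 ≡ 24 (mod 53)
6^6 = 6^4 · 6^2 ≡ 24 · 36 ≡ 16 (mod 53).

16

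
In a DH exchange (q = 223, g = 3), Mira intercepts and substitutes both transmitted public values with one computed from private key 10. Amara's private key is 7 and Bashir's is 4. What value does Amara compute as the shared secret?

217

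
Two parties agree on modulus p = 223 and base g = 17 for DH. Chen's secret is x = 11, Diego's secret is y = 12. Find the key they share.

Diego sends B = g^y mod p = 17^12 mod 223.
17^1 ≡ 17 (mod 223)
17^2 = (17^1)^2 ≡ 17^2 = 289 ≡ 66 (mod 223)
17^4 = (17^2)^2 ≡ 66^2 = 4356 ≡ 119 (mod 223)
17^8 = (17^4)^2 ≡ 119^2 = 14161 ≡ 112 (mod 223)
17^12 = 17^8 · 17^4 ≡ 112 · 119 ≡ 171 (mod 223).
So B = 171. Chen then computes K = B^x mod p = 171^11 mod 223.
171^1 ≡ 171 (mod 223)
171^2 = (171^1)^2 ≡ 171^2 = 29241 ≡ 28 (mod 223)
171^4 = (171^2)^2 ≡ 28^2 = 784 ≡ 115 (mod 223)
171^8 = (171^4)^2 ≡ 115^2 = 13225 ≡ 68 (mod 223)
171^11 = 171^8 · 171^2 · 171^1 ≡ 68 · 28 · 171 ≡ 4 (mod 223).

4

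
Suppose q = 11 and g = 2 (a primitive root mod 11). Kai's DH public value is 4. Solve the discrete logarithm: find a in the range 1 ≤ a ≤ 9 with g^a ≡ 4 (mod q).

Try successive powers of 2 modulo 11:
2^1 ≡ 2
2^2 ≡ 4
Found: a = 2.

2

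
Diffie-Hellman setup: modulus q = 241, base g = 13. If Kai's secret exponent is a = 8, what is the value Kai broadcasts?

Public value = 13^8 mod 241.
13^1 ≡ 13 (mod 241)
13^2 = (13^1)^2 ≡ 13^2 = 169 ≡ 169 (mod 241)
13^4 = (13^2)^2 ≡ 169^2 = 28561 ≡ 123 (mod 241)
13^8 = (13^4)^2 ≡ 123^2 = 15129 ≡ 187 (mod 241)

187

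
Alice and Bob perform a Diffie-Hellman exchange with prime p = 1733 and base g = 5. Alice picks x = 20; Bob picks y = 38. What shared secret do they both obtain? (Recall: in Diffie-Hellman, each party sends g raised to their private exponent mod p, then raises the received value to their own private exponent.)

Bob sends B = g^y mod p = 5^38 mod 1733.
5^1 ≡ 5 (mod 1733)
5^2 = (5^1)^2 ≡ 5^2 = 25 ≡ 25 (mod 1733)
5^4 = (5^2)^2 ≡ 25^2 = 625 ≡ 625 (mod 1733)
5^8 = (5^4)^2 ≡ 625^2 = 390625 ≡ 700 (mod 1733)
5^16 = (5^8)^2 ≡ 700^2 = 490000 ≡ 1294 (mod 1733)
5^32 = (5^16)^2 ≡ 1294^2 = 1674436 ≡ 358 (mod 1733)
5^38 = 5^32 · 5^4 · 5^2 ≡ 358 · 625 · 25 ≡ 1359 (mod 1733).
So B = 1359. Alice then computes K = B^x mod p = 1359^20 mod 1733.
1359^1 ≡ 1359 (mod 1733)
1359^2 = (1359^1)^2 ≡ 1359^2 = 1846881 ≡ 1236 (mod 1733)
1359^4 = (1359^2)^2 ≡ 1236^2 = 1527696 ≡ 923 (mod 1733)
1359^8 = (1359^4)^2 ≡ 923^2 = 851929 ≡ 1026 (mod 1733)
1359^16 = (1359^8)^2 ≡ 1026^2 = 1052676 ≡ 745 (mod 1733)
1359^20 = 1359^16 · 1359^4 ≡ 745 · 923 ≡ 1367 (mod 1733).

1367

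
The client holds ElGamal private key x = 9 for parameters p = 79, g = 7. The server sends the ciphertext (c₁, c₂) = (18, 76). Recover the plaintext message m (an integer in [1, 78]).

45

Shared mask s = c₁^x mod p = 18^9 mod 79.
18^1 ≡ 18 (mod 79)
18^2 = (18^1)^2 ≡ 18^2 = 324 ≡ 8 (mod 79)
18^4 = (18^2)^2 ≡ 8^2 = 64 ≡ 64 (mod 79)
18^8 = (18^4)^2 ≡ 64^2 = 4096 ≡ 67 (mod 79)
18^9 = 18^8 · 18^1 ≡ 67 · 18 ≡ 21 (mod 79).
So s = 21; s⁻¹ ≡ 64 (mod 79).
m = c₂ · s⁻¹ mod 79 = 76 · 64 mod 79 = 45.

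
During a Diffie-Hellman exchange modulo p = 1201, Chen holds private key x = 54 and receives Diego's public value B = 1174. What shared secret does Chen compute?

602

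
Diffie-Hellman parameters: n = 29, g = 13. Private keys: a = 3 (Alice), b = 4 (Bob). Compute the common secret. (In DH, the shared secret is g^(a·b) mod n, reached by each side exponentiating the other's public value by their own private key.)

Alice sends A = g^a mod n = 13^3 mod 29.
13^1 ≡ 13 (mod 29)
13^2 = (13^1)^2 ≡ 13^2 = 169 ≡ 24 (mod 29)
13^3 = 13^2 · 13^1 ≡ 24 · 13 ≡ 22 (mod 29).
So A = 22. Bob then computes K = A^b mod n = 22^4 mod 29.
22^1 ≡ 22 (mod 29)
22^2 = (22^1)^2 ≡ 22^2 = 484 ≡ 20 (mod 29)
22^4 = (22^2)^2 ≡ 20^2 = 400 ≡ 23 (mod 29)

23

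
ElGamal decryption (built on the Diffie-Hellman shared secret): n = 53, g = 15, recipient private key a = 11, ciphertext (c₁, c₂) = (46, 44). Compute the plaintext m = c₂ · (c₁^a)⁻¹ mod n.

Shared mask s = c₁^a mod n = 46^11 mod 53.
46^1 ≡ 46 (mod 53)
46^2 = (46^1)^2 ≡ 46^2 = 2116 ≡ 49 (mod 53)
46^4 = (46^2)^2 ≡ 49^2 = 2401 ≡ 16 (mod 53)
46^8 = (46^4)^2 ≡ 16^2 = 256 ≡ 44 (mod 53)
46^11 = 46^8 · 46^2 · 46^1 ≡ 44 · 49 · 46 ≡ 13 (mod 53).
So s = 13; s⁻¹ ≡ 49 (mod 53).
m = c₂ · s⁻¹ mod 53 = 44 · 49 mod 53 = 36.

36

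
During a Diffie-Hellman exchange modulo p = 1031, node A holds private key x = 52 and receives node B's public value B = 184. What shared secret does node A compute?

Shared key K = 184^52 mod 1031.
184^1 ≡ 184 (mod 1031)
184^2 = (184^1)^2 ≡ 184^2 = 33856 ≡ 864 (mod 1031)
184^4 = (184^2)^2 ≡ 864^2 = 746496 ≡ 52 (mod 1031)
184^8 = (184^4)^2 ≡ 52^2 = 2704 ≡ 642 (mod 1031)
184^16 = (184^8)^2 ≡ 642^2 = 412164 ≡ 795 (mod 1031)
184^32 = (184^16)^2 ≡ 795^2 = 632025 ≡ 22 (mod 1031)
184^52 = 184^32 · 184^16 · 184^4 ≡ 22 · 795 · 52 ≡ 138 (mod 1031).

138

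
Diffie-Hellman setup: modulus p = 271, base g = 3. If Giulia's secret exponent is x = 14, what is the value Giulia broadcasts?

90

Public value = 3^14 (mod 271).
3^1 ≡ 3 (mod 271)
3^2 = (3^1)^2 ≡ 3^2 = 9 ≡ 9 (mod 271)
3^4 = (3^2)^2 ≡ 9^2 = 81 ≡ 81 (mod 271)
3^8 = (3^4)^2 ≡ 81^2 = 6561 ≡ 57 (mod 271)
3^14 = 3^8 · 3^4 · 3^2 ≡ 57 · 81 · 9 ≡ 90 (mod 271).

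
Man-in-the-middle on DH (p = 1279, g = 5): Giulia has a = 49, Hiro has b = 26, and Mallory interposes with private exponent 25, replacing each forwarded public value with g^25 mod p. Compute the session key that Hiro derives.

Hiro receives Mallory's public value M = 5^25 mod 1279 instead of the honest one.
5^1 ≡ 5 (mod 1279)
5^2 = (5^1)^2 ≡ 5^2 = 25 ≡ 25 (mod 1279)
5^4 = (5^2)^2 ≡ 25^2 = 625 ≡ 625 (mod 1279)
5^8 = (5^4)^2 ≡ 625^2 = 390625 ≡ 530 (mod 1279)
5^16 = (5^8)^2 ≡ 530^2 = 280900 ≡ 799 (mod 1279)
5^25 = 5^16 · 5^8 · 5^1 ≡ 799 · 530 · 5 ≡ 605 (mod 1279).
So M = 605. Hiro computes K = M^26 mod 1279.
605^1 ≡ 605 (mod 1279)
605^2 = (605^1)^2 ≡ 605^2 = 366025 ≡ 231 (mod 1279)
605^4 = (605^2)^2 ≡ 231^2 = 53361 ≡ 922 (mod 1279)
605^8 = (605^4)^2 ≡ 922^2 = 850084 ≡ 828 (mod 1279)
605^16 = (605^8)^2 ≡ 828^2 = 685584 ≡ 40 (mod 1279)
605^26 = 605^16 · 605^8 · 605^2 ≡ 40 · 828 · 231 ≡ 1021 (mod 1279).

1021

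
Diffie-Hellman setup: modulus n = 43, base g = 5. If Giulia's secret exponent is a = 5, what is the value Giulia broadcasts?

29

Public value = 5^5 (mod 43).
5^1 ≡ 5 (mod 43)
5^2 = (5^1)^2 ≡ 5^2 = 25 ≡ 25 (mod 43)
5^4 = (5^2)^2 ≡ 25^2 = 625 ≡ 23 (mod 43)
5^5 = 5^4 · 5^1 ≡ 23 · 5 ≡ 29 (mod 43).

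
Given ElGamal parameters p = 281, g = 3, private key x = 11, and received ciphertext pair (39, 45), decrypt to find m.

145

Shared mask s = c₁^x mod p = 39^11 mod 281.
39^1 ≡ 39 (mod 281)
39^2 = (39^1)^2 ≡ 39^2 = 1521 ≡ 116 (mod 281)
39^4 = (39^2)^2 ≡ 116^2 = 13456 ≡ 249 (mod 281)
39^8 = (39^4)^2 ≡ 249^2 = 62001 ≡ 181 (mod 281)
39^11 = 39^8 · 39^2 · 39^1 ≡ 181 · 116 · 39 ≡ 10 (mod 281).
So s = 10; s⁻¹ ≡ 253 (mod 281).
m = c₂ · s⁻¹ mod 281 = 45 · 253 mod 281 = 145.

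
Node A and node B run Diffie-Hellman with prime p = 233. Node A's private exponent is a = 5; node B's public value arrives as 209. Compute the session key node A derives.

151

Shared key K = 209^5 mod 233.
209^1 ≡ 209 (mod 233)
209^2 = (209^1)^2 ≡ 209^2 = 43681 ≡ 110 (mod 233)
209^4 = (209^2)^2 ≡ 110^2 = 12100 ≡ 217 (mod 233)
209^5 = 209^4 · 209^1 ≡ 217 · 209 ≡ 151 (mod 233).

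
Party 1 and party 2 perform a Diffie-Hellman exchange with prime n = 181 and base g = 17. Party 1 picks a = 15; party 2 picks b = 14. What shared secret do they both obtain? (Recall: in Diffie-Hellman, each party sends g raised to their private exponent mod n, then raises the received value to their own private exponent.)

Party 1 sends A = g^a mod n = 17^15 mod 181.
17^1 ≡ 17 (mod 181)
17^2 = (17^1)^2 ≡ 17^2 = 289 ≡ 108 (mod 181)
17^4 = (17^2)^2 ≡ 108^2 = 11664 ≡ 80 (mod 181)
17^8 = (17^4)^2 ≡ 80^2 = 6400 ≡ 65 (mod 181)
17^15 = 17^8 · 17^4 · 17^2 · 17^1 ≡ 65 · 80 · 108 · 17 ≡ 174 (mod 181).
So A = 174. Party 2 then computes K = A^b mod n = 174^14 mod 181.
174^1 ≡ 174 (mod 181)
174^2 = (174^1)^2 ≡ 174^2 = 30276 ≡ 49 (mod 181)
174^4 = (174^2)^2 ≡ 49^2 = 2401 ≡ 48 (mod 181)
174^8 = (174^4)^2 ≡ 48^2 = 2304 ≡ 132 (mod 181)
174^14 = 174^8 · 174^4 · 174^2 ≡ 132 · 48 · 49 ≡ 49 (mod 181).

49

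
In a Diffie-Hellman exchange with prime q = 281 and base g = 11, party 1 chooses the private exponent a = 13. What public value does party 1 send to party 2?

205

Public value = 11^13 mod 281.
11^1 ≡ 11 (mod 281)
11^2 = (11^1)^2 ≡ 11^2 = 121 ≡ 121 (mod 281)
11^4 = (11^2)^2 ≡ 121^2 = 14641 ≡ 29 (mod 281)
11^8 = (11^4)^2 ≡ 29^2 = 841 ≡ 279 (mod 281)
11^13 = 11^8 · 11^4 · 11^1 ≡ 279 · 29 · 11 ≡ 205 (mod 281).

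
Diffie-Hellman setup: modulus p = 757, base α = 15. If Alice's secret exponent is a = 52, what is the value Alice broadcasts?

Public value = 15^{52} \pmod{757}.
15^1 ≡ 15 (mod 757)
15^2 = (15^1)^2 ≡ 15^2 = 225 ≡ 225 (mod 757)
15^4 = (15^2)^2 ≡ 225^2 = 50625 ≡ 663 (mod 757)
15^8 = (15^4)^2 ≡ 663^2 = 439569 ≡ 509 (mod 757)
15^16 = (15^8)^2 ≡ 509^2 = 259081 ≡ 187 (mod 757)
15^32 = (15^16)^2 ≡ 187^2 = 34969 ≡ 147 (mod 757)
15^52 = 15^32 · 15^16 · 15^4 ≡ 147 · 187 · 663 ≡ 432 (mod 757).

432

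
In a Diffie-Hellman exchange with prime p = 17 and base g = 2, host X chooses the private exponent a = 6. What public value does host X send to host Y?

Public value = 2^6 (mod 17).
2^1 ≡ 2 (mod 17)
2^2 = (2^1)^2 ≡ 2^2 = 4 ≡ 4 (mod 17)
2^4 = (2^2)^2 ≡ 4^2 = 16 ≡ 16 (mod 17)
2^6 = 2^4 · 2^2 ≡ 16 · 4 ≡ 13 (mod 17).

13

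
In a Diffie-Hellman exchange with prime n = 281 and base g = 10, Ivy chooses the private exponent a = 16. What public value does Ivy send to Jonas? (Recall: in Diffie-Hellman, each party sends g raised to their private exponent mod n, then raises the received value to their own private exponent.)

Public value = 10^16 mod 281.
10^1 ≡ 10 (mod 281)
10^2 = (10^1)^2 ≡ 10^2 = 100 ≡ 100 (mod 281)
10^4 = (10^2)^2 ≡ 100^2 = 10000 ≡ 165 (mod 281)
10^8 = (10^4)^2 ≡ 165^2 = 27225 ≡ 249 (mod 281)
10^16 = (10^8)^2 ≡ 249^2 = 62001 ≡ 181 (mod 281)

181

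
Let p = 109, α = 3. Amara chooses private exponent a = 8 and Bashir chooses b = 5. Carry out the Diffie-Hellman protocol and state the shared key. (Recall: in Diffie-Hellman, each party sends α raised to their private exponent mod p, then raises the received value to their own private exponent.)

89

Bashir sends B = α^b mod p = 3^5 mod 109.
3^1 ≡ 3 (mod 109)
3^2 = (3^1)^2 ≡ 3^2 = 9 ≡ 9 (mod 109)
3^4 = (3^2)^2 ≡ 9^2 = 81 ≡ 81 (mod 109)
3^5 = 3^4 · 3^1 ≡ 81 · 3 ≡ 25 (mod 109).
So B = 25. Amara then computes K = B^a mod p = 25^8 mod 109.
25^1 ≡ 25 (mod 109)
25^2 = (25^1)^2 ≡ 25^2 = 625 ≡ 80 (mod 109)
25^4 = (25^2)^2 ≡ 80^2 = 6400 ≡ 78 (mod 109)
25^8 = (25^4)^2 ≡ 78^2 = 6084 ≡ 89 (mod 109)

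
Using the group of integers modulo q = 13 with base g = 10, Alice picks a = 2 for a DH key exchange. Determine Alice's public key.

Public value = 10^2 mod 13.
10^1 ≡ 10 (mod 13)
10^2 = (10^1)^2 ≡ 10^2 = 100 ≡ 9 (mod 13)

9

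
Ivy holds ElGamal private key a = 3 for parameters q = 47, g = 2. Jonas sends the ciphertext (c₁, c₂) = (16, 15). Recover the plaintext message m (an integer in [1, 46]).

29

Shared mask s = c₁^a mod q = 16^3 mod 47.
16^1 ≡ 16 (mod 47)
16^2 = (16^1)^2 ≡ 16^2 = 256 ≡ 21 (mod 47)
16^3 = 16^2 · 16^1 ≡ 21 · 16 ≡ 7 (mod 47).
So s = 7; s⁻¹ ≡ 27 (mod 47).
m = c₂ · s⁻¹ mod 47 = 15 · 27 mod 47 = 29.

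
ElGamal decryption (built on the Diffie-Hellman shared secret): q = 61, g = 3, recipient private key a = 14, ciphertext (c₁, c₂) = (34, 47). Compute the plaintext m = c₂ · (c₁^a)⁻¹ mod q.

Shared mask s = c₁^a mod q = 34^14 mod 61.
34^1 ≡ 34 (mod 61)
34^2 = (34^1)^2 ≡ 34^2 = 1156 ≡ 58 (mod 61)
34^4 = (34^2)^2 ≡ 58^2 = 3364 ≡ 9 (mod 61)
34^8 = (34^4)^2 ≡ 9^2 = 81 ≡ 20 (mod 61)
34^14 = 34^8 · 34^4 · 34^2 ≡ 20 · 9 · 58 ≡ 9 (mod 61).
So s = 9; s⁻¹ ≡ 34 (mod 61).
m = c₂ · s⁻¹ mod 61 = 47 · 34 mod 61 = 12.

12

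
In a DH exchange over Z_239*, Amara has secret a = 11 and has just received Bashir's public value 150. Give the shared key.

Shared key K = 150^11 mod 239.
150^1 ≡ 150 (mod 239)
150^2 = (150^1)^2 ≡ 150^2 = 22500 ≡ 34 (mod 239)
150^4 = (150^2)^2 ≡ 34^2 = 1156 ≡ 200 (mod 239)
150^8 = (150^4)^2 ≡ 200^2 = 40000 ≡ 87 (mod 239)
150^11 = 150^8 · 150^2 · 150^1 ≡ 87 · 34 · 150 ≡ 116 (mod 239).

116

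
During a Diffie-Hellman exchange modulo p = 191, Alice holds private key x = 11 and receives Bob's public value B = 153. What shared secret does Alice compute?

30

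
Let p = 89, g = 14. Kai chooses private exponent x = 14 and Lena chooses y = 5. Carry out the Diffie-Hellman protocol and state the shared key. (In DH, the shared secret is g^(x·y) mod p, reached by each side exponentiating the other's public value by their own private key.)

20

Kai sends A = g^x mod p = 14^14 mod 89.
14^1 ≡ 14 (mod 89)
14^2 = (14^1)^2 ≡ 14^2 = 196 ≡ 18 (mod 89)
14^4 = (14^2)^2 ≡ 18^2 = 324 ≡ 57 (mod 89)
14^8 = (14^4)^2 ≡ 57^2 = 3249 ≡ 45 (mod 89)
14^14 = 14^8 · 14^4 · 14^2 ≡ 45 · 57 · 18 ≡ 68 (mod 89).
So A = 68. Lena then computes K = A^y mod p = 68^5 mod 89.
68^1 ≡ 68 (mod 89)
68^2 = (68^1)^2 ≡ 68^2 = 4624 ≡ 85 (mod 89)
68^4 = (68^2)^2 ≡ 85^2 = 7225 ≡ 16 (mod 89)
68^5 = 68^4 · 68^1 ≡ 16 · 68 ≡ 20 (mod 89).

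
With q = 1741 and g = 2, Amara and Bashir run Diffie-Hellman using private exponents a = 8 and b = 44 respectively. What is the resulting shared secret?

1037

Bashir sends B = g^b mod q = 2^44 mod 1741.
2^1 ≡ 2 (mod 1741)
2^2 = (2^1)^2 ≡ 2^2 = 4 ≡ 4 (mod 1741)
2^4 = (2^2)^2 ≡ 4^2 = 16 ≡ 16 (mod 1741)
2^8 = (2^4)^2 ≡ 16^2 = 256 ≡ 256 (mod 1741)
2^16 = (2^8)^2 ≡ 256^2 = 65536 ≡ 1119 (mod 1741)
2^32 = (2^16)^2 ≡ 1119^2 = 1252161 ≡ 382 (mod 1741)
2^44 = 2^32 · 2^8 · 2^4 ≡ 382 · 256 · 16 ≡ 1254 (mod 1741).
So B = 1254. Amara then computes K = B^a mod q = 1254^8 mod 1741.
1254^1 ≡ 1254 (mod 1741)
1254^2 = (1254^1)^2 ≡ 1254^2 = 1572516 ≡ 393 (mod 1741)
1254^4 = (1254^2)^2 ≡ 393^2 = 154449 ≡ 1241 (mod 1741)
1254^8 = (1254^4)^2 ≡ 1241^2 = 1540081 ≡ 1037 (mod 1741)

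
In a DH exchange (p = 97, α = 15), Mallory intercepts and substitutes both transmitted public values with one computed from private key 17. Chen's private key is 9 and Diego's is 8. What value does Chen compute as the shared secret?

Chen receives Mallory's public value M = 15^17 mod 97 instead of the honest one.
15^1 ≡ 15 (mod 97)
15^2 = (15^1)^2 ≡ 15^2 = 225 ≡ 31 (mod 97)
15^4 = (15^2)^2 ≡ 31^2 = 961 ≡ 88 (mod 97)
15^8 = (15^4)^2 ≡ 88^2 = 7744 ≡ 81 (mod 97)
15^16 = (15^8)^2 ≡ 81^2 = 6561 ≡ 62 (mod 97)
15^17 = 15^16 · 15^1 ≡ 62 · 15 ≡ 57 (mod 97).
So M = 57. Chen computes K = M^9 mod 97.
57^1 ≡ 57 (mod 97)
57^2 = (57^1)^2 ≡ 57^2 = 3249 ≡ 48 (mod 97)
57^4 = (57^2)^2 ≡ 48^2 = 2304 ≡ 73 (mod 97)
57^8 = (57^4)^2 ≡ 73^2 = 5329 ≡ 91 (mod 97)
57^9 = 57^8 · 57^1 ≡ 91 · 57 ≡ 46 (mod 97).

46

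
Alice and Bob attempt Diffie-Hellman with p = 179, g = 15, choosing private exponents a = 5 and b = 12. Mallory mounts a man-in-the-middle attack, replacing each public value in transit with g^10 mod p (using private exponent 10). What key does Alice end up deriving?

Alice receives Mallory's public value M = 15^10 mod 179 instead of the honest one.
15^1 ≡ 15 (mod 179)
15^2 = (15^1)^2 ≡ 15^2 = 225 ≡ 46 (mod 179)
15^4 = (15^2)^2 ≡ 46^2 = 2116 ≡ 147 (mod 179)
15^8 = (15^4)^2 ≡ 147^2 = 21609 ≡ 129 (mod 179)
15^10 = 15^8 · 15^2 ≡ 129 · 46 ≡ 27 (mod 179).
So M = 27. Alice computes K = M^5 mod 179.
27^1 ≡ 27 (mod 179)
27^2 = (27^1)^2 ≡ 27^2 = 729 ≡ 13 (mod 179)
27^4 = (27^2)^2 ≡ 13^2 = 169 ≡ 169 (mod 179)
27^5 = 27^4 · 27^1 ≡ 169 · 27 ≡ 88 (mod 179).

88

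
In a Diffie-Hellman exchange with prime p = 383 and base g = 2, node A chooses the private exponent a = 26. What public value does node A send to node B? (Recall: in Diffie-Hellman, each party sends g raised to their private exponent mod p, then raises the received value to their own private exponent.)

Public value = 2^26 mod 383.
2^1 ≡ 2 (mod 383)
2^2 = (2^1)^2 ≡ 2^2 = 4 ≡ 4 (mod 383)
2^4 = (2^2)^2 ≡ 4^2 = 16 ≡ 16 (mod 383)
2^8 = (2^4)^2 ≡ 16^2 = 256 ≡ 256 (mod 383)
2^16 = (2^8)^2 ≡ 256^2 = 65536 ≡ 43 (mod 383)
2^26 = 2^16 · 2^8 · 2^2 ≡ 43 · 256 · 4 ≡ 370 (mod 383).

370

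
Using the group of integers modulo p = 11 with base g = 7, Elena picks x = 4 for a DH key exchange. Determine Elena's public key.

Public value = 7^4 mod 11.
7^1 ≡ 7 (mod 11)
7^2 = (7^1)^2 ≡ 7^2 = 49 ≡ 5 (mod 11)
7^4 = (7^2)^2 ≡ 5^2 = 25 ≡ 3 (mod 11)

3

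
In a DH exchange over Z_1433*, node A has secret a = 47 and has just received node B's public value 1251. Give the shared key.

1379

Shared key K = 1251^47 mod 1433.
1251^1 ≡ 1251 (mod 1433)
1251^2 = (1251^1)^2 ≡ 1251^2 = 1565001 ≡ 165 (mod 1433)
1251^4 = (1251^2)^2 ≡ 165^2 = 27225 ≡ 1431 (mod 1433)
1251^8 = (1251^4)^2 ≡ 1431^2 = 2047761 ≡ 4 (mod 1433)
1251^16 = (1251^8)^2 ≡ 4^2 = 16 ≡ 16 (mod 1433)
1251^32 = (1251^16)^2 ≡ 16^2 = 256 ≡ 256 (mod 1433)
1251^47 = 1251^32 · 1251^8 · 1251^4 · 1251^2 · 1251^1 ≡ 256 · 4 · 1431 · 165 · 1251 ≡ 1379 (mod 1433).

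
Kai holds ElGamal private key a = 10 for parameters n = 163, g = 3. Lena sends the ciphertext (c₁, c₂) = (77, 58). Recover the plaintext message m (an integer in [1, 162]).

36

Shared mask s = c₁^a mod n = 77^10 mod 163.
77^1 ≡ 77 (mod 163)
77^2 = (77^1)^2 ≡ 77^2 = 5929 ≡ 61 (mod 163)
77^4 = (77^2)^2 ≡ 61^2 = 3721 ≡ 135 (mod 163)
77^8 = (77^4)^2 ≡ 135^2 = 18225 ≡ 132 (mod 163)
77^10 = 77^8 · 77^2 ≡ 132 · 61 ≡ 65 (mod 163).
So s = 65; s⁻¹ ≡ 158 (mod 163).
m = c₂ · s⁻¹ mod 163 = 58 · 158 mod 163 = 36.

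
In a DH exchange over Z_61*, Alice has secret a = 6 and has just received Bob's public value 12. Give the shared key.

34

Shared key K = 12^6 mod 61.
12^1 ≡ 12 (mod 61)
12^2 = (12^1)^2 ≡ 12^2 = 144 ≡ 22 (mod 61)
12^4 = (12^2)^2 ≡ 22^2 = 484 ≡ 57 (mod 61)
12^6 = 12^4 · 12^2 ≡ 57 · 22 ≡ 34 (mod 61).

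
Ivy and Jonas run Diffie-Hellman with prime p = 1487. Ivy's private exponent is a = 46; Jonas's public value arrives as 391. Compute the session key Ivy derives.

1243

Shared key K = 391^46 mod 1487.
391^1 ≡ 391 (mod 1487)
391^2 = (391^1)^2 ≡ 391^2 = 152881 ≡ 1207 (mod 1487)
391^4 = (391^2)^2 ≡ 1207^2 = 1456849 ≡ 1076 (mod 1487)
391^8 = (391^4)^2 ≡ 1076^2 = 1157776 ≡ 890 (mod 1487)
391^16 = (391^8)^2 ≡ 890^2 = 792100 ≡ 1016 (mod 1487)
391^32 = (391^16)^2 ≡ 1016^2 = 1032256 ≡ 278 (mod 1487)
391^46 = 391^32 · 391^8 · 391^4 · 391^2 ≡ 278 · 890 · 1076 · 1207 ≡ 1243 (mod 1487).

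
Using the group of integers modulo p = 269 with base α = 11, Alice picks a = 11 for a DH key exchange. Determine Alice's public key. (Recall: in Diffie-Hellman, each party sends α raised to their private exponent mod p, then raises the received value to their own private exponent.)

Public value = 11^11 mod 269.
11^1 ≡ 11 (mod 269)
11^2 = (11^1)^2 ≡ 11^2 = 121 ≡ 121 (mod 269)
11^4 = (11^2)^2 ≡ 121^2 = 14641 ≡ 115 (mod 269)
11^8 = (11^4)^2 ≡ 115^2 = 13225 ≡ 44 (mod 269)
11^11 = 11^8 · 11^2 · 11^1 ≡ 44 · 121 · 11 ≡ 191 (mod 269).

191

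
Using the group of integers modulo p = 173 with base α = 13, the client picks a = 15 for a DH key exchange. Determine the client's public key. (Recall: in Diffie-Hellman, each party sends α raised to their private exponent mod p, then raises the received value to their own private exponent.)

144

Public value = 13^15 mod 173.
13^1 ≡ 13 (mod 173)
13^2 = (13^1)^2 ≡ 13^2 = 169 ≡ 169 (mod 173)
13^4 = (13^2)^2 ≡ 169^2 = 28561 ≡ 16 (mod 173)
13^8 = (13^4)^2 ≡ 16^2 = 256 ≡ 83 (mod 173)
13^15 = 13^8 · 13^4 · 13^2 · 13^1 ≡ 83 · 16 · 169 · 13 ≡ 144 (mod 173).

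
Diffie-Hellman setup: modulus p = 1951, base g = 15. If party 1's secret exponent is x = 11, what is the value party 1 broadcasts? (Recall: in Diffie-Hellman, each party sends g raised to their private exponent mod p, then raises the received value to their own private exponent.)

Public value = 15^11 (mod 1951).
15^1 ≡ 15 (mod 1951)
15^2 = (15^1)^2 ≡ 15^2 = 225 ≡ 225 (mod 1951)
15^4 = (15^2)^2 ≡ 225^2 = 50625 ≡ 1850 (mod 1951)
15^8 = (15^4)^2 ≡ 1850^2 = 3422500 ≡ 446 (mod 1951)
15^11 = 15^8 · 15^2 · 15^1 ≡ 446 · 225 · 15 ≡ 1029 (mod 1951).

1029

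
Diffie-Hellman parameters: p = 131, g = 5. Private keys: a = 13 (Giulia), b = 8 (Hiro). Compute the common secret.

89

Hiro sends B = g^b mod p = 5^8 mod 131.
5^1 ≡ 5 (mod 131)
5^2 = (5^1)^2 ≡ 5^2 = 25 ≡ 25 (mod 131)
5^4 = (5^2)^2 ≡ 25^2 = 625 ≡ 101 (mod 131)
5^8 = (5^4)^2 ≡ 101^2 = 10201 ≡ 114 (mod 131)
So B = 114. Giulia then computes K = B^a mod p = 114^13 mod 131.
114^1 ≡ 114 (mod 131)
114^2 = (114^1)^2 ≡ 114^2 = 12996 ≡ 27 (mod 131)
114^4 = (114^2)^2 ≡ 27^2 = 729 ≡ 74 (mod 131)
114^8 = (114^4)^2 ≡ 74^2 = 5476 ≡ 105 (mod 131)
114^13 = 114^8 · 114^4 · 114^1 ≡ 105 · 74 · 114 ≡ 89 (mod 131).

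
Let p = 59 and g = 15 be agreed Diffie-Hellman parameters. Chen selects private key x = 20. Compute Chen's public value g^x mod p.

Public value = 15^20 mod 59.
15^1 ≡ 15 (mod 59)
15^2 = (15^1)^2 ≡ 15^2 = 225 ≡ 48 (mod 59)
15^4 = (15^2)^2 ≡ 48^2 = 2304 ≡ 3 (mod 59)
15^8 = (15^4)^2 ≡ 3^2 = 9 ≡ 9 (mod 59)
15^16 = (15^8)^2 ≡ 9^2 = 81 ≡ 22 (mod 59)
15^20 = 15^16 · 15^4 ≡ 22 · 3 ≡ 7 (mod 59).

7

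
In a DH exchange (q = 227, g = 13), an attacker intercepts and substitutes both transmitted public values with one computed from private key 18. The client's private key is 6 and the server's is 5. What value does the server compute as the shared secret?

The server receives an attacker's public value M = 13^18 mod 227 instead of the honest one.
13^1 ≡ 13 (mod 227)
13^2 = (13^1)^2 ≡ 13^2 = 169 ≡ 169 (mod 227)
13^4 = (13^2)^2 ≡ 169^2 = 28561 ≡ 186 (mod 227)
13^8 = (13^4)^2 ≡ 186^2 = 34596 ≡ 92 (mod 227)
13^16 = (13^8)^2 ≡ 92^2 = 8464 ≡ 65 (mod 227)
13^18 = 13^16 · 13^2 ≡ 65 · 169 ≡ 89 (mod 227).
So M = 89. The server computes K = M^5 mod 227.
89^1 ≡ 89 (mod 227)
89^2 = (89^1)^2 ≡ 89^2 = 7921 ≡ 203 (mod 227)
89^4 = (89^2)^2 ≡ 203^2 = 41209 ≡ 122 (mod 227)
89^5 = 89^4 · 89^1 ≡ 122 · 89 ≡ 189 (mod 227).

189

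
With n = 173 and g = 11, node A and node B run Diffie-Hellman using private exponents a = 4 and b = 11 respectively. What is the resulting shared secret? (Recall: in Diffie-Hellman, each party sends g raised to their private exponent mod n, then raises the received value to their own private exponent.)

Node A sends A = g^a mod n = 11^4 mod 173.
11^1 ≡ 11 (mod 173)
11^2 = (11^1)^2 ≡ 11^2 = 121 ≡ 121 (mod 173)
11^4 = (11^2)^2 ≡ 121^2 = 14641 ≡ 109 (mod 173)
So A = 109. Node B then computes K = A^b mod n = 109^11 mod 173.
109^1 ≡ 109 (mod 173)
109^2 = (109^1)^2 ≡ 109^2 = 11881 ≡ 117 (mod 173)
109^4 = (109^2)^2 ≡ 117^2 = 13689 ≡ 22 (mod 173)
109^8 = (109^4)^2 ≡ 22^2 = 484 ≡ 138 (mod 173)
109^11 = 109^8 · 109^2 · 109^1 ≡ 138 · 117 · 109 ≡ 158 (mod 173).

158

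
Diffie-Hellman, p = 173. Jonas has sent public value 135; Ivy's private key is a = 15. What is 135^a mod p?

100

Shared key K = 135^15 mod 173.
135^1 ≡ 135 (mod 173)
135^2 = (135^1)^2 ≡ 135^2 = 18225 ≡ 60 (mod 173)
135^4 = (135^2)^2 ≡ 60^2 = 3600 ≡ 140 (mod 173)
135^8 = (135^4)^2 ≡ 140^2 = 19600 ≡ 51 (mod 173)
135^15 = 135^8 · 135^4 · 135^2 · 135^1 ≡ 51 · 140 · 60 · 135 ≡ 100 (mod 173).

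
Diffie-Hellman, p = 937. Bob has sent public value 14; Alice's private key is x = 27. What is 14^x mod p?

Shared key K = 14^27 mod 937.
14^1 ≡ 14 (mod 937)
14^2 = (14^1)^2 ≡ 14^2 = 196 ≡ 196 (mod 937)
14^4 = (14^2)^2 ≡ 196^2 = 38416 ≡ 936 (mod 937)
14^8 = (14^4)^2 ≡ 936^2 = 876096 ≡ 1 (mod 937)
14^16 = (14^8)^2 ≡ 1^2 = 1 ≡ 1 (mod 937)
14^27 = 14^16 · 14^8 · 14^2 · 14^1 ≡ 1 · 1 · 196 · 14 ≡ 870 (mod 937).

870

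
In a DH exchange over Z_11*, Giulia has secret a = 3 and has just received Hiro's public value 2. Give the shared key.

8

Shared key K = 2^3 mod 11.
2^1 ≡ 2 (mod 11)
2^2 = (2^1)^2 ≡ 2^2 = 4 ≡ 4 (mod 11)
2^3 = 2^2 · 2^1 ≡ 4 · 2 ≡ 8 (mod 11).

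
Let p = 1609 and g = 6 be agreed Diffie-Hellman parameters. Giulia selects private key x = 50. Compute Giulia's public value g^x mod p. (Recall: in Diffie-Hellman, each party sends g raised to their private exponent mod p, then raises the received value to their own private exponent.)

1449

Public value = 6^50 mod 1609.
6^1 ≡ 6 (mod 1609)
6^2 = (6^1)^2 ≡ 6^2 = 36 ≡ 36 (mod 1609)
6^4 = (6^2)^2 ≡ 36^2 = 1296 ≡ 1296 (mod 1609)
6^8 = (6^4)^2 ≡ 1296^2 = 1679616 ≡ 1429 (mod 1609)
6^16 = (6^8)^2 ≡ 1429^2 = 2042041 ≡ 220 (mod 1609)
6^32 = (6^16)^2 ≡ 220^2 = 48400 ≡ 130 (mod 1609)
6^50 = 6^32 · 6^16 · 6^2 ≡ 130 · 220 · 36 ≡ 1449 (mod 1609).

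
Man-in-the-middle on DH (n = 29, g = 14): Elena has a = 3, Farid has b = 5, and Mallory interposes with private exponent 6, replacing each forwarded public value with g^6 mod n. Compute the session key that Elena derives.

Elena receives Mallory's public value M = 14^6 mod 29 instead of the honest one.
14^1 ≡ 14 (mod 29)
14^2 = (14^1)^2 ≡ 14^2 = 196 ≡ 22 (mod 29)
14^4 = (14^2)^2 ≡ 22^2 = 484 ≡ 20 (mod 29)
14^6 = 14^4 · 14^2 ≡ 20 · 22 ≡ 5 (mod 29).
So M = 5. Elena computes K = M^3 mod 29.
5^1 ≡ 5 (mod 29)
5^2 = (5^1)^2 ≡ 5^2 = 25 ≡ 25 (mod 29)
5^3 = 5^2 · 5^1 ≡ 25 · 5 ≡ 9 (mod 29).

9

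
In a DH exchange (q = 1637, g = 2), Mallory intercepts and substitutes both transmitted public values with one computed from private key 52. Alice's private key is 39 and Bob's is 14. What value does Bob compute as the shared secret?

Bob receives Mallory's public value M = 2^52 mod 1637 instead of the honest one.
2^1 ≡ 2 (mod 1637)
2^2 = (2^1)^2 ≡ 2^2 = 4 ≡ 4 (mod 1637)
2^4 = (2^2)^2 ≡ 4^2 = 16 ≡ 16 (mod 1637)
2^8 = (2^4)^2 ≡ 16^2 = 256 ≡ 256 (mod 1637)
2^16 = (2^8)^2 ≡ 256^2 = 65536 ≡ 56 (mod 1637)
2^32 = (2^16)^2 ≡ 56^2 = 3136 ≡ 1499 (mod 1637)
2^52 = 2^32 · 2^16 · 2^4 ≡ 1499 · 56 · 16 ≡ 764 (mod 1637).
So M = 764. Bob computes K = M^14 mod 1637.
764^1 ≡ 764 (mod 1637)
764^2 = (764^1)^2 ≡ 764^2 = 583696 ≡ 924 (mod 1637)
764^4 = (764^2)^2 ≡ 924^2 = 853776 ≡ 899 (mod 1637)
764^8 = (764^4)^2 ≡ 899^2 = 808201 ≡ 1160 (mod 1637)
764^14 = 764^8 · 764^4 · 764^2 ≡ 1160 · 899 · 924 ≡ 124 (mod 1637).

124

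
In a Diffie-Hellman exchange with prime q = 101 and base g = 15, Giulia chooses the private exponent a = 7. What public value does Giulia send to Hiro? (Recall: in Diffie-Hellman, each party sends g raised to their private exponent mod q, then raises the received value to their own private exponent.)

99

Public value = 15^7 (mod 101).
15^1 ≡ 15 (mod 101)
15^2 = (15^1)^2 ≡ 15^2 = 225 ≡ 23 (mod 101)
15^4 = (15^2)^2 ≡ 23^2 = 529 ≡ 24 (mod 101)
15^7 = 15^4 · 15^2 · 15^1 ≡ 24 · 23 · 15 ≡ 99 (mod 101).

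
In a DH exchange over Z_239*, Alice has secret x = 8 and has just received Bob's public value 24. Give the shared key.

24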